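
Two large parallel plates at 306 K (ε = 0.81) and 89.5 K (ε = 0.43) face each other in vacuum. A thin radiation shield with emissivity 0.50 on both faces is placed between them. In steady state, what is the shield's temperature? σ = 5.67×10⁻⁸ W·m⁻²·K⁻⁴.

T_s ≈ 269 K

In steady state the net flux on the hot side equals that on the cold side.
σ(T₁⁴−T_s⁴)/D₁ = σ(T_s⁴−T₂⁴)/D₂, with D₁ = 1/ε₁+1/ε_s−1 = 2.235, D₂ = 1/ε_s+1/ε₂−1 = 3.326.
Solve for T_s⁴: T_s⁴ = (D₂·T₁⁴ + D₁·T₂⁴)/(D₁+D₂) = 5.270×10⁹ K⁴.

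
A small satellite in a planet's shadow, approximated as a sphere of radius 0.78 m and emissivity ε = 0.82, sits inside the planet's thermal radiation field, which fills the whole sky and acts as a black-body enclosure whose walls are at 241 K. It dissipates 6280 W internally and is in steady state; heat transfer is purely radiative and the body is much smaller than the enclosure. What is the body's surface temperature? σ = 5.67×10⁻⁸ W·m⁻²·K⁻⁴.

For a small grey body in a large enclosure, net radiated power = εσA(T⁴ − T_w⁴).
Steady state: P = εσA(T⁴ − T_w⁴) with A = 4πr² = 7.645 m².
T⁴ = P/(εσA) + T_w⁴ = 6280/(0.82·5.67×10⁻⁸·7.645) + (241)⁴
    = 1.767×10¹⁰ + 3.373×10⁹ = 2.104×10¹⁰ K⁴.

T ≈ 381 K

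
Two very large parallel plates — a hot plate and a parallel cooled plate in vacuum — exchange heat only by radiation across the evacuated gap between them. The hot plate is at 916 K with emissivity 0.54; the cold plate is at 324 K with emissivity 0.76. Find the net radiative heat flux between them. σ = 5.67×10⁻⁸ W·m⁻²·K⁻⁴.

For two infinite grey parallel plates, q = σ(T₁⁴ − T₂⁴)/(1/ε₁ + 1/ε₂ − 1).
T₁⁴ − T₂⁴ = 7.040×10¹¹ − 1.102×10¹⁰ = 6.930×10¹¹ K⁴.
1/ε₁ + 1/ε₂ − 1 = 1.852 + 1.316 − 1 = 2.168.
q = 5.67×10⁻⁸ × 6.930×10¹¹ / 2.168.

q ≈ 18100 W/m²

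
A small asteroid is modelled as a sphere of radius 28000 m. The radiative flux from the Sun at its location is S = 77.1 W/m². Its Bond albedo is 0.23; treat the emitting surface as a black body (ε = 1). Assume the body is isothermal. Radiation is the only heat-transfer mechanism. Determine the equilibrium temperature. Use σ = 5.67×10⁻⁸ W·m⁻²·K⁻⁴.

T ≈ 127 K

At equilibrium, absorbed power = emitted power.
Absorbing cross-section = πr² = 2.463×10⁹ m²; emitting surface = 4πr² = 9.852×10⁹ m² (ratio 4).
(1−a)S·A_cross = εσ·A_surf·T⁴  ⇒  T⁴ = (1−a)S/(4σ).
T⁴ = 0.770·77.1/(4·5.67×10⁻⁸) = 2.618×10⁸ K⁴.
T = (2.618×10⁸)^(1/4).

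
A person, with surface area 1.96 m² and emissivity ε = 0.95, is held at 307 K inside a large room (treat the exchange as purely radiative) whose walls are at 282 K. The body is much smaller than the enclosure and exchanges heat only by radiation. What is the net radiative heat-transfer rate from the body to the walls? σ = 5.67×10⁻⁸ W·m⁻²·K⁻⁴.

P_net ≈ 270 W

For a small grey body in a large enclosure: P_net = εσA(T_body⁴ − T_wall⁴).
A = 1.96 m²; T_body⁴ − T_wall⁴ = 8.883×10⁹ − 6.324×10⁹ = 2.559×10⁹ K⁴.
|P_net| = 0.95·5.67×10⁻⁸·1.960·2.559×10⁹.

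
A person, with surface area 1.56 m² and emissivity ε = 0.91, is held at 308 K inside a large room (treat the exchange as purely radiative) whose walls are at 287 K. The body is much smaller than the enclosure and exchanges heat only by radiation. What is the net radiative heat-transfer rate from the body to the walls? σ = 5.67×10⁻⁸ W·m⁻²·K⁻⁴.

P_net ≈ 178 W

For a small grey body in a large enclosure: P_net = εσA(T_body⁴ − T_wall⁴).
A = 1.56 m²; T_body⁴ − T_wall⁴ = 8.999×10⁹ − 6.785×10⁹ = 2.215×10⁹ K⁴.
|P_net| = 0.91·5.67×10⁻⁸·1.560·2.215×10⁹.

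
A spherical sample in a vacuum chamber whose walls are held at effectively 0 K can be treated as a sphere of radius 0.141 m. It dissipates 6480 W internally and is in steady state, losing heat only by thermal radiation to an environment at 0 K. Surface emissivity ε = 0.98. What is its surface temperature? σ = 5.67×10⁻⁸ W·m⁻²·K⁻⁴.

Steady state: internal power = radiated power, P = εσA T⁴.
Radiating area A = 4πr² = 0.2498 m².
T⁴ = P/(εσA) = 6480/(0.98·5.67×10⁻⁸·0.2498) = 4.668×10¹¹ K⁴.
T = (4.668×10¹¹)^(1/4).

T ≈ 827 K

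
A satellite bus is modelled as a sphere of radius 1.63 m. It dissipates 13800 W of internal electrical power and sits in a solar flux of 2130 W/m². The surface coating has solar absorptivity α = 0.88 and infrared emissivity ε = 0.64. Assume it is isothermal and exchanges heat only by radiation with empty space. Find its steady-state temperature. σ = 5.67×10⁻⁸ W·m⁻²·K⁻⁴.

At steady state, absorbed solar power + internal power = radiated power.
Absorbed: α·S·A_cross = 0.88·2130·8.347 = 15650 W (cross-section πr²).
Total input = 15650 + 13800 = 29450 W.
Radiated: εσ·A_surf·T⁴ with A_surf = 4πr² = 33.39 m².
T⁴ = 29450/(0.64·5.67×10⁻⁸·33.39) = 2.430×10¹⁰ K⁴.

T ≈ 395 K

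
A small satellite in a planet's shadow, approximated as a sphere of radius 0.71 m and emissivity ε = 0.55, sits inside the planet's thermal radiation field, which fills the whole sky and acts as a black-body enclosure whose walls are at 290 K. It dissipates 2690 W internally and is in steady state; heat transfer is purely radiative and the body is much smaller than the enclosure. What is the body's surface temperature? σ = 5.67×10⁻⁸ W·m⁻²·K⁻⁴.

T ≈ 379 K

For a small grey body in a large enclosure, net radiated power = εσA(T⁴ − T_w⁴).
Steady state: P = εσA(T⁴ − T_w⁴) with A = 4πr² = 6.335 m².
T⁴ = P/(εσA) + T_w⁴ = 2690/(0.55·5.67×10⁻⁸·6.335) + (290)⁴
    = 1.362×10¹⁰ + 7.073×10⁹ = 2.069×10¹⁰ K⁴.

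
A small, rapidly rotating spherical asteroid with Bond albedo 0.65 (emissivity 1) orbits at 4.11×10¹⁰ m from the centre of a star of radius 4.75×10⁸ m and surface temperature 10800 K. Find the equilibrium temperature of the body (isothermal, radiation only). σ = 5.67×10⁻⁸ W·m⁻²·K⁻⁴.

The star's surface emits σT_*⁴; at distance d the flux is S = σT_*⁴(R_*/d)².
S = 5.67×10⁻⁸·(10800)⁴·(4.75×10⁸/4.11×10¹⁰)² = 1.030×10⁵ W/m².
For an isothermal sphere T⁴ = (1−a)S/(4σ) = 1.590×10¹¹ K⁴.

T ≈ 631 K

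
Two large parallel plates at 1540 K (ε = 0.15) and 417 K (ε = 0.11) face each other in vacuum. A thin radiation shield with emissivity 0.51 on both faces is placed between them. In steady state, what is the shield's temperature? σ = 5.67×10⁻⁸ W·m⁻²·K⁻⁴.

T_s ≈ 1340 K

In steady state the net flux on the hot side equals that on the cold side.
σ(T₁⁴−T_s⁴)/D₁ = σ(T_s⁴−T₂⁴)/D₂, with D₁ = 1/ε₁+1/ε_s−1 = 7.627, D₂ = 1/ε_s+1/ε₂−1 = 10.05.
Solve for T_s⁴: T_s⁴ = (D₂·T₁⁴ + D₁·T₂⁴)/(D₁+D₂) = 3.211×10¹² K⁴.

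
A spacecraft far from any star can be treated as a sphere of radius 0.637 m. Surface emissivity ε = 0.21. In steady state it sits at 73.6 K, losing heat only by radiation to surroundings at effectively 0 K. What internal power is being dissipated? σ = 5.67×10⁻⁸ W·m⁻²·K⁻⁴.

P ≈ 1.78 W

Steady state: P = εσA T⁴.
A = 4πr² = 5.099 m²; T⁴ = (73.6)⁴ = 2.934×10⁷ K⁴.
P = 0.21 × 5.67×10⁻⁸ × 5.099 × 2.934×10⁷.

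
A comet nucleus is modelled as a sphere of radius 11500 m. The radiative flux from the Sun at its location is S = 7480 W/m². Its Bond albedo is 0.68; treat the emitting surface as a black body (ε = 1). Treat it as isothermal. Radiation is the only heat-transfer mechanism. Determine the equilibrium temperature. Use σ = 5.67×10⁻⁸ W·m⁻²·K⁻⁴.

T ≈ 321 K

At equilibrium, absorbed power = emitted power.
Absorbing cross-section = πr² = 4.155×10⁸ m²; emitting surface = 4πr² = 1.662×10⁹ m² (ratio 4).
(1−a)S·A_cross = εσ·A_surf·T⁴  ⇒  T⁴ = (1−a)S/(4σ).
T⁴ = 0.320·7480/(4·5.67×10⁻⁸) = 1.055×10¹⁰ K⁴.
T = (1.055×10¹⁰)^(1/4).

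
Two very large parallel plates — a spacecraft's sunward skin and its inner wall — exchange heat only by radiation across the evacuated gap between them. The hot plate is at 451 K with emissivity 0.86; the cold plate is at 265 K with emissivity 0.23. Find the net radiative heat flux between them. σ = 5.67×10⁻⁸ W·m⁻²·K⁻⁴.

For two infinite grey parallel plates, q = σ(T₁⁴ − T₂⁴)/(1/ε₁ + 1/ε₂ − 1).
T₁⁴ − T₂⁴ = 4.137×10¹⁰ − 4.932×10⁹ = 3.644×10¹⁰ K⁴.
1/ε₁ + 1/ε₂ − 1 = 1.163 + 4.348 − 1 = 4.511.
q = 5.67×10⁻⁸ × 3.644×10¹⁰ / 4.511.

q ≈ 458 W/m²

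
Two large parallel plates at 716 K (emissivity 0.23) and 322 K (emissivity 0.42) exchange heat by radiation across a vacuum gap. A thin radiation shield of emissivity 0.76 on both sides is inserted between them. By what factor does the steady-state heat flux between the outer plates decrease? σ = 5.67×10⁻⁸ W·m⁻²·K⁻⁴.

Without shield: q₀ = σΔ(T⁴)/(1/ε₁+1/ε₂−1) with denominator 5.729.
With shield the two gaps are in series; the resistances add: (1/ε₁+1/ε_s−1)+(1/ε_s+1/ε₂−1) = 4.664+2.697 = 7.360.
Heat-flux ratio q₀/q = 7.360/5.729.

factor ≈ 1.28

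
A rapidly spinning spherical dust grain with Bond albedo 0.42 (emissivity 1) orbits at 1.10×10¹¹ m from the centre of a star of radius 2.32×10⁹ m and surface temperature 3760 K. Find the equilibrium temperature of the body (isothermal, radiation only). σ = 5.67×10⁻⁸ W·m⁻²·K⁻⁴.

T ≈ 337 K

The star's surface emits σT_*⁴; at distance d the flux is S = σT_*⁴(R_*/d)².
S = 5.67×10⁻⁸·(3760)⁴·(2.32×10⁹/1.10×10¹¹)² = 5041 W/m².
For an isothermal sphere T⁴ = (1−a)S/(4σ) = 1.289×10¹⁰ K⁴.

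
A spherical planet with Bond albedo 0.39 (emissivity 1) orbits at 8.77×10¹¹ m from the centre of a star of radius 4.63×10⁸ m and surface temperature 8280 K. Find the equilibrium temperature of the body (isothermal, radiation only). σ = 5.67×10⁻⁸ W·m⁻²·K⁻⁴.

T ≈ 119 K

The star's surface emits σT_*⁴; at distance d the flux is S = σT_*⁴(R_*/d)².
S = 5.67×10⁻⁸·(8280)⁴·(4.63×10⁸/8.77×10¹¹)² = 74.28 W/m².
For an isothermal sphere T⁴ = (1−a)S/(4σ) = 1.998×10⁸ K⁴.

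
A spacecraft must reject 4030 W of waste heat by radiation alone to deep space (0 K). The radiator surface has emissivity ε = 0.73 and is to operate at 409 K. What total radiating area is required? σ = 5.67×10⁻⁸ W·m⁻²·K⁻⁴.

A ≈ 3.48 m²

P = εσA T⁴ ⇒ A = P/(εσT⁴).
T⁴ = 2.798×10¹⁰ K⁴.
A = 4030/(0.73 × 5.67×10⁻⁸ × 2.798×10¹⁰).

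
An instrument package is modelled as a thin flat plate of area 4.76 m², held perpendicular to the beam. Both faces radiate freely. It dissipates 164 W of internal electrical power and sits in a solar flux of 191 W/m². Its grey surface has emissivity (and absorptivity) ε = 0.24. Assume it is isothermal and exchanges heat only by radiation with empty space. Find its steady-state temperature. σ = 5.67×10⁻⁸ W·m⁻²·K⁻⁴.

T ≈ 233 K

At steady state, absorbed solar power + internal power = radiated power.
Absorbed: α·S·A_cross = 0.24·191·4.760 = 218.2 W (cross-section A).
Total input = 218.2 + 164 = 382.2 W.
Radiated: εσ·A_surf·T⁴ with A_surf = 2A = 9.520 m².
T⁴ = 382.2/(0.24·5.67×10⁻⁸·9.520) = 2.950×10⁹ K⁴.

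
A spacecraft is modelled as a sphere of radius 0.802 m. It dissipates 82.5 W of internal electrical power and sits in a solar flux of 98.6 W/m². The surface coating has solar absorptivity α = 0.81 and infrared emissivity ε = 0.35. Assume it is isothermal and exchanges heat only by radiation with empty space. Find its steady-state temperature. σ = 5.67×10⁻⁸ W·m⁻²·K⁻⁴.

At steady state, absorbed solar power + internal power = radiated power.
Absorbed: α·S·A_cross = 0.81·98.6·2.021 = 161.4 W (cross-section πr²).
Total input = 161.4 + 82.5 = 243.9 W.
Radiated: εσ·A_surf·T⁴ with A_surf = 4πr² = 8.083 m².
T⁴ = 243.9/(0.35·5.67×10⁻⁸·8.083) = 1.520×10⁹ K⁴.

T ≈ 197 K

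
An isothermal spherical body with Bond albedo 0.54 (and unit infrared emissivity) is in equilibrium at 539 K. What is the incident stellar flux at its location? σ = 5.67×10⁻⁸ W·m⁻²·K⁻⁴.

(1−a)S·πr² = σ·4πr²·T⁴ ⇒ S = 4σT⁴/(1−a).
S = 4·5.67×10⁻⁸·8.440×10¹⁰/0.460.

S ≈ 41600 W/m²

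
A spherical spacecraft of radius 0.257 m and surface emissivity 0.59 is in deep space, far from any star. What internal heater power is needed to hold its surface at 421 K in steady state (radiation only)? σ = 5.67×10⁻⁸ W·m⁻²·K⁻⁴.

P = εσ·4πr²·T⁴.
4πr² = 0.8300 m²; T⁴ = 3.141×10¹⁰ K⁴.
P = 0.59·5.67×10⁻⁸·0.8300·3.141×10¹⁰.

P ≈ 872 W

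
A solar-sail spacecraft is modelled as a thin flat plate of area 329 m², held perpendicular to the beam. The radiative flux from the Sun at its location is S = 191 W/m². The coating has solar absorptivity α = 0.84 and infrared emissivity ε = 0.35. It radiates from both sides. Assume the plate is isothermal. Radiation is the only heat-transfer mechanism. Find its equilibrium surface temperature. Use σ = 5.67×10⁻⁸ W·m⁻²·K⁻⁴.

T ≈ 252 K

At equilibrium, absorbed power = emitted power.
Absorbing cross-section = A = 329.0 m²; emitting surface = 2A = 658.0 m² (ratio 2).
αS·A_cross = εσ·A_surf·T⁴  ⇒  T⁴ = αS/(ε·2σ).
T⁴ = 0.840·191/(0.35·2·5.67×10⁻⁸) = 4.042×10⁹ K⁴.
T = (4.042×10⁹)^(1/4).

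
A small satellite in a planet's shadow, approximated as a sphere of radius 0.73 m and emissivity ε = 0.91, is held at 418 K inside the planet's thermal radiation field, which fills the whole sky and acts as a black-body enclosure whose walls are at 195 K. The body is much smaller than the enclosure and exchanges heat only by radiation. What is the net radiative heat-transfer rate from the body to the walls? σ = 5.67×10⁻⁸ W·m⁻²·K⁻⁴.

P_net ≈ 10000 W

For a small grey body in a large enclosure: P_net = εσA(T_body⁴ − T_wall⁴).
A = 4πr² = 6.697 m²; T_body⁴ − T_wall⁴ = 3.053×10¹⁰ − 1.446×10⁹ = 2.908×10¹⁰ K⁴.
|P_net| = 0.91·5.67×10⁻⁸·6.697·2.908×10¹⁰.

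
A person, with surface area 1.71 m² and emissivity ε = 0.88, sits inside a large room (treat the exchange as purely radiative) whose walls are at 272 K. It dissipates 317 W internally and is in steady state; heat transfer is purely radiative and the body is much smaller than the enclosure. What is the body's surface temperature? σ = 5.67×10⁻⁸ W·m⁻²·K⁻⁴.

T ≈ 310 K

For a small grey body in a large enclosure, net radiated power = εσA(T⁴ − T_w⁴).
Steady state: P = εσA(T⁴ − T_w⁴) with A = 1.71 m².
T⁴ = P/(εσA) + T_w⁴ = 317/(0.88·5.67×10⁻⁸·1.710) + (272)⁴
    = 3.715×10⁹ + 5.474×10⁹ = 9.189×10⁹ K⁴.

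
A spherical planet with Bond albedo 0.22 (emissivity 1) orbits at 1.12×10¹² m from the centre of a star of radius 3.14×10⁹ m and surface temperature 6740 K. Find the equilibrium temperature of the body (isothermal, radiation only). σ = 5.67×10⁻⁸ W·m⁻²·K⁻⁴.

T ≈ 237 K

The star's surface emits σT_*⁴; at distance d the flux is S = σT_*⁴(R_*/d)².
S = 5.67×10⁻⁸·(6740)⁴·(3.14×10⁹/1.12×10¹²)² = 919.7 W/m².
For an isothermal sphere T⁴ = (1−a)S/(4σ) = 3.163×10⁹ K⁴.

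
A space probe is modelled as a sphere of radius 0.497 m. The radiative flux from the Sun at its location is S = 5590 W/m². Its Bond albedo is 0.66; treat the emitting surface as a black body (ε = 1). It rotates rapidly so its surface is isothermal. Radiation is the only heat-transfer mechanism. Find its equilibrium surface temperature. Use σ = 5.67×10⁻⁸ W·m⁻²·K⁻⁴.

At equilibrium, absorbed power = emitted power.
Absorbing cross-section = πr² = 0.7760 m²; emitting surface = 4πr² = 3.104 m² (ratio 4).
(1−a)S·A_cross = εσ·A_surf·T⁴  ⇒  T⁴ = (1−a)S/(4σ).
T⁴ = 0.340·5590/(4·5.67×10⁻⁸) = 8.380×10⁹ K⁴.
T = (8.380×10⁹)^(1/4).

T ≈ 303 K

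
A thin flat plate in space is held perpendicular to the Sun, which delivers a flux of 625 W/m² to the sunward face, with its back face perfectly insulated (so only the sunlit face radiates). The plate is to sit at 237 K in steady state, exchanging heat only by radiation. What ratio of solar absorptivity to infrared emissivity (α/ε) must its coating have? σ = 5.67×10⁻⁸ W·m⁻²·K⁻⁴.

Balance: αS·A = εσ·1A·T⁴ ⇒ α/ε = σT⁴/S.
α/ε = 5.67×10⁻⁸·(237)⁴/625 = 5.67×10⁻⁸·3.155×10⁹/625.

α/ε ≈ 0.286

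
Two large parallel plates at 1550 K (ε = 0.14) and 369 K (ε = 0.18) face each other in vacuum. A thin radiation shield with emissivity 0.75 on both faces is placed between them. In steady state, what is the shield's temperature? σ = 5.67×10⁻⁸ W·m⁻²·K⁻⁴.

In steady state the net flux on the hot side equals that on the cold side.
σ(T₁⁴−T_s⁴)/D₁ = σ(T_s⁴−T₂⁴)/D₂, with D₁ = 1/ε₁+1/ε_s−1 = 7.476, D₂ = 1/ε_s+1/ε₂−1 = 5.889.
Solve for T_s⁴: T_s⁴ = (D₂·T₁⁴ + D₁·T₂⁴)/(D₁+D₂) = 2.554×10¹² K⁴.

T_s ≈ 1260 K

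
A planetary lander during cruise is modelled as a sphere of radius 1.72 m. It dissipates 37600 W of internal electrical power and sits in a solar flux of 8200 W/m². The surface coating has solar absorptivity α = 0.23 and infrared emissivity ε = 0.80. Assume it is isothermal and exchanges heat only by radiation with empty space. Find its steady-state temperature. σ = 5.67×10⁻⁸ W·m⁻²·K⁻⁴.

At steady state, absorbed solar power + internal power = radiated power.
Absorbed: α·S·A_cross = 0.23·8200·9.294 = 17530 W (cross-section πr²).
Total input = 17530 + 37600 = 55130 W.
Radiated: εσ·A_surf·T⁴ with A_surf = 4πr² = 37.18 m².
T⁴ = 55130/(0.80·5.67×10⁻⁸·37.18) = 3.269×10¹⁰ K⁴.

T ≈ 425 K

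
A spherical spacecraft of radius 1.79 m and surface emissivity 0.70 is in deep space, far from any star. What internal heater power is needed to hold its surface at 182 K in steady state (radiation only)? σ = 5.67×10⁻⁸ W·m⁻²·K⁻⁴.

P = εσ·4πr²·T⁴.
4πr² = 40.26 m²; T⁴ = 1.097×10⁹ K⁴.
P = 0.70·5.67×10⁻⁸·40.26·1.097×10⁹.

P ≈ 1750 W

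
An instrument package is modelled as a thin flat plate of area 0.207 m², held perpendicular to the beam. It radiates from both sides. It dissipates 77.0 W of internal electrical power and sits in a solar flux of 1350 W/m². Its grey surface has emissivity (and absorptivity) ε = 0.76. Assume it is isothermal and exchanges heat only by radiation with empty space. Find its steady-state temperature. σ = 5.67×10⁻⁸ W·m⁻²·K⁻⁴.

T ≈ 357 K

At steady state, absorbed solar power + internal power = radiated power.
Absorbed: α·S·A_cross = 0.76·1350·0.2070 = 212.4 W (cross-section A).
Total input = 212.4 + 77.0 = 289.4 W.
Radiated: εσ·A_surf·T⁴ with A_surf = 2A = 0.4140 m².
T⁴ = 289.4/(0.76·5.67×10⁻⁸·0.4140) = 1.622×10¹⁰ K⁴.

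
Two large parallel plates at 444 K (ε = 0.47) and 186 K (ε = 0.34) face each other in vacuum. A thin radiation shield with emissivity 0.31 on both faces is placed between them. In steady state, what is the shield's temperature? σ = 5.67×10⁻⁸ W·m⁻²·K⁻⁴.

T_s ≈ 384 K

In steady state the net flux on the hot side equals that on the cold side.
σ(T₁⁴−T_s⁴)/D₁ = σ(T_s⁴−T₂⁴)/D₂, with D₁ = 1/ε₁+1/ε_s−1 = 4.353, D₂ = 1/ε_s+1/ε₂−1 = 5.167.
Solve for T_s⁴: T_s⁴ = (D₂·T₁⁴ + D₁·T₂⁴)/(D₁+D₂) = 2.164×10¹⁰ K⁴.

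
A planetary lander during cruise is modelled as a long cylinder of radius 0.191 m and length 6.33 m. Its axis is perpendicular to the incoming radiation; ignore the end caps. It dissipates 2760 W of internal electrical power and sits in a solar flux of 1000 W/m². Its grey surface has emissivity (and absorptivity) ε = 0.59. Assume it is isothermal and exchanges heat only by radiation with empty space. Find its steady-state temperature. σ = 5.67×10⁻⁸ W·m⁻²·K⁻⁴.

At steady state, absorbed solar power + internal power = radiated power.
Absorbed: α·S·A_cross = 0.59·1000·2.418 = 1427 W (cross-section 2rL).
Total input = 1427 + 2760 = 4187 W.
Radiated: εσ·A_surf·T⁴ with A_surf = 2πrL = 7.597 m².
T⁴ = 4187/(0.59·5.67×10⁻⁸·7.597) = 1.647×10¹⁰ K⁴.

T ≈ 358 K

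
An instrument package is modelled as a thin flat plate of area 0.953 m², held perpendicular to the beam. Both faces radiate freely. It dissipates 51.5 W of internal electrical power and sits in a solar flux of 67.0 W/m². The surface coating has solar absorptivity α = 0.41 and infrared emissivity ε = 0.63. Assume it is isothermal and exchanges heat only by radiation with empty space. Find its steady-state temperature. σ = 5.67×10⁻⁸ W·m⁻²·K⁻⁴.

T ≈ 184 K

At steady state, absorbed solar power + internal power = radiated power.
Absorbed: α·S·A_cross = 0.41·67.0·0.9530 = 26.18 W (cross-section A).
Total input = 26.18 + 51.5 = 77.68 W.
Radiated: εσ·A_surf·T⁴ with A_surf = 2A = 1.906 m².
T⁴ = 77.68/(0.63·5.67×10⁻⁸·1.906) = 1.141×10⁹ K⁴.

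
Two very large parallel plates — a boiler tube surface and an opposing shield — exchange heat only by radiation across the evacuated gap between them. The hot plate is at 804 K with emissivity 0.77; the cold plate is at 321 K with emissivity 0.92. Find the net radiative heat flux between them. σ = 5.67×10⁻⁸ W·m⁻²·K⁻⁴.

For two infinite grey parallel plates, q = σ(T₁⁴ − T₂⁴)/(1/ε₁ + 1/ε₂ − 1).
T₁⁴ − T₂⁴ = 4.179×10¹¹ − 1.062×10¹⁰ = 4.072×10¹¹ K⁴.
1/ε₁ + 1/ε₂ − 1 = 1.299 + 1.087 − 1 = 1.386.
q = 5.67×10⁻⁸ × 4.072×10¹¹ / 1.386.

q ≈ 16700 W/m²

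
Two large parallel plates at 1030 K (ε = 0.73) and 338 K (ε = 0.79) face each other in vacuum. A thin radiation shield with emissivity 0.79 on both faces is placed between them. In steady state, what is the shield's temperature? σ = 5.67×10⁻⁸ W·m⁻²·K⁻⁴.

T_s ≈ 862 K

In steady state the net flux on the hot side equals that on the cold side.
σ(T₁⁴−T_s⁴)/D₁ = σ(T_s⁴−T₂⁴)/D₂, with D₁ = 1/ε₁+1/ε_s−1 = 1.636, D₂ = 1/ε_s+1/ε₂−1 = 1.532.
Solve for T_s⁴: T_s⁴ = (D₂·T₁⁴ + D₁·T₂⁴)/(D₁+D₂) = 5.510×10¹¹ K⁴.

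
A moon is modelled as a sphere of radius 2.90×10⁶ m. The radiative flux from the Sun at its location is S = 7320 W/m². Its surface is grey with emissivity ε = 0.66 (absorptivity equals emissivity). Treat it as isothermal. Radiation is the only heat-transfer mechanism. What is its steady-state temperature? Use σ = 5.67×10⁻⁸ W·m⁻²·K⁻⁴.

At equilibrium, absorbed power = emitted power.
Absorbing cross-section = πr² = 2.642×10¹³ m²; emitting surface = 4πr² = 1.057×10¹⁴ m² (ratio 4).
εS·A_cross = εσ·A_surf·T⁴  ⇒  T⁴ = S/(4σ)   (ε cancels).
T⁴ = 7320/(4·5.67×10⁻⁸) = 3.228×10¹⁰ K⁴.
T = (3.228×10¹⁰)^(1/4).

T ≈ 424 K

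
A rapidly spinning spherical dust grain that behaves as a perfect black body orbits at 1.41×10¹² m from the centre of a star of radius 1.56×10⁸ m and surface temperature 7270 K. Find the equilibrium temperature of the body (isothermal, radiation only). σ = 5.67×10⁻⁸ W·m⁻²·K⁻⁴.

The star's surface emits σT_*⁴; at distance d the flux is S = σT_*⁴(R_*/d)².
S = 5.67×10⁻⁸·(7270)⁴·(1.56×10⁸/1.41×10¹²)² = 1.939 W/m².
For an isothermal sphere T⁴ = (1−a)S/(4σ) = 8.548×10⁶ K⁴.

T ≈ 54.1 K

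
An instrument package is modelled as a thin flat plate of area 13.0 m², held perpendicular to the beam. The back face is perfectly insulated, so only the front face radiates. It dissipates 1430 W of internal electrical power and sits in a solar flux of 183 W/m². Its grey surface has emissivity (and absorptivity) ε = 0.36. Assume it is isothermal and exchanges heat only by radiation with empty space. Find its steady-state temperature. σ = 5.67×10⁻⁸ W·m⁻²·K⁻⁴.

T ≈ 305 K

At steady state, absorbed solar power + internal power = radiated power.
Absorbed: α·S·A_cross = 0.36·183·13.00 = 856.4 W (cross-section A).
Total input = 856.4 + 1430 = 2286 W.
Radiated: εσ·A_surf·T⁴ with A_surf = A = 13.00 m².
T⁴ = 2286/(0.36·5.67×10⁻⁸·13.00) = 8.617×10⁹ K⁴.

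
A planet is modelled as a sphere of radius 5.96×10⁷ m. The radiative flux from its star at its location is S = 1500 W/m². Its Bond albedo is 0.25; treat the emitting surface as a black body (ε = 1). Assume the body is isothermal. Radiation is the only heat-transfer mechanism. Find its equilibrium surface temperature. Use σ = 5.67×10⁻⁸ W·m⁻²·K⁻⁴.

T ≈ 265 K

At equilibrium, absorbed power = emitted power.
Absorbing cross-section = πr² = 1.116×10¹⁶ m²; emitting surface = 4πr² = 4.464×10¹⁶ m² (ratio 4).
(1−a)S·A_cross = εσ·A_surf·T⁴  ⇒  T⁴ = (1−a)S/(4σ).
T⁴ = 0.750·1500/(4·5.67×10⁻⁸) = 4.960×10⁹ K⁴.
T = (4.960×10⁹)^(1/4).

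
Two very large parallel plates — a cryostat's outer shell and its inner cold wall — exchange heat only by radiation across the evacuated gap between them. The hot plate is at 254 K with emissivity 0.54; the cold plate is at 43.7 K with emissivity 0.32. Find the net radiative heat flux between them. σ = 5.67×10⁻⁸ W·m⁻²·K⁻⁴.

For two infinite grey parallel plates, q = σ(T₁⁴ − T₂⁴)/(1/ε₁ + 1/ε₂ − 1).
T₁⁴ − T₂⁴ = 4.162×10⁹ − 3.647×10⁶ = 4.159×10⁹ K⁴.
1/ε₁ + 1/ε₂ − 1 = 1.852 + 3.125 − 1 = 3.977.
q = 5.67×10⁻⁸ × 4.159×10⁹ / 3.977.

q ≈ 59.3 W/m²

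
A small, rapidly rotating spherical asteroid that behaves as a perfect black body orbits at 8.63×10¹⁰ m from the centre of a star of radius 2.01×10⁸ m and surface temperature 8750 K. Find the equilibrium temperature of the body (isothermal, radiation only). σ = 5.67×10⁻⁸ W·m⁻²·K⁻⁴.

T ≈ 299 K

The star's surface emits σT_*⁴; at distance d the flux is S = σT_*⁴(R_*/d)².
S = 5.67×10⁻⁸·(8750)⁴·(2.01×10⁸/8.63×10¹⁰)² = 1803 W/m².
For an isothermal sphere T⁴ = (1−a)S/(4σ) = 7.950×10⁹ K⁴.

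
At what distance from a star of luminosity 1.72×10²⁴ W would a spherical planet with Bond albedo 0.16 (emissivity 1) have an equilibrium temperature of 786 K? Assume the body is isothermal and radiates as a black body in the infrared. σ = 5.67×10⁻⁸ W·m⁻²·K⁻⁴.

d ≈ 1.15×10⁹ m

For an isothermal black-emitting sphere, (1−a)S·πr² = σ·4πr²·T⁴ ⇒ S = 4σT⁴/(1−a).
S = 4·5.67×10⁻⁸·(786)⁴/0.840 = 1.031×10⁵ W/m².
Flux falls as S = L/(4πd²), so d = √(L/(4πS)) = √(1.72×10²⁴/(4π·1.031×10⁵)).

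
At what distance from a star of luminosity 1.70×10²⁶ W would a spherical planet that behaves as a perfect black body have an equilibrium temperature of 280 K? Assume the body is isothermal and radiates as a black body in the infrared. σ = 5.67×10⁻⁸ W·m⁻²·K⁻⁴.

For an isothermal black-emitting sphere, (1−a)S·πr² = σ·4πr²·T⁴ ⇒ S = 4σT⁴/(1−a).
S = 4·5.67×10⁻⁸·(280)⁴/1.00 = 1394 W/m².
Flux falls as S = L/(4πd²), so d = √(L/(4πS)) = √(1.70×10²⁶/(4π·1394)).

d ≈ 9.85×10¹⁰ m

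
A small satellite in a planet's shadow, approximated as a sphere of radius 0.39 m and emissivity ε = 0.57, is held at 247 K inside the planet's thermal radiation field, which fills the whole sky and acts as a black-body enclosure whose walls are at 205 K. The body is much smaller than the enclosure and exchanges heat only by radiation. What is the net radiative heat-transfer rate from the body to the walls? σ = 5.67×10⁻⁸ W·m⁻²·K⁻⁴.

P_net ≈ 121 W

For a small grey body in a large enclosure: P_net = εσA(T_body⁴ − T_wall⁴).
A = 4πr² = 1.911 m²; T_body⁴ − T_wall⁴ = 3.722×10⁹ − 1.766×10⁹ = 1.956×10⁹ K⁴.
|P_net| = 0.57·5.67×10⁻⁸·1.911·1.956×10⁹.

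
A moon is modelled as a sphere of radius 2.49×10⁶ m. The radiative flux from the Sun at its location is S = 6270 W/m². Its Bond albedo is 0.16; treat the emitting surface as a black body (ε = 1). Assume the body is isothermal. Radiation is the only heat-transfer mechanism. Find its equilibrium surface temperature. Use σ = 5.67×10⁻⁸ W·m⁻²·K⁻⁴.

At equilibrium, absorbed power = emitted power.
Absorbing cross-section = πr² = 1.948×10¹³ m²; emitting surface = 4πr² = 7.791×10¹³ m² (ratio 4).
(1−a)S·A_cross = εσ·A_surf·T⁴  ⇒  T⁴ = (1−a)S/(4σ).
T⁴ = 0.840·6270/(4·5.67×10⁻⁸) = 2.322×10¹⁰ K⁴.
T = (2.322×10¹⁰)^(1/4).

T ≈ 390 K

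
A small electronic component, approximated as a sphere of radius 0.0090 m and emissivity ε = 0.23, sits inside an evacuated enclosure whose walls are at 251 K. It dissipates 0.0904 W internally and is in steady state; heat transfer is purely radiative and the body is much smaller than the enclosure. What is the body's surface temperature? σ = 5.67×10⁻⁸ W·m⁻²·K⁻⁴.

T ≈ 322 K

For a small grey body in a large enclosure, net radiated power = εσA(T⁴ − T_w⁴).
Steady state: P = εσA(T⁴ − T_w⁴) with A = 4πr² = 0.001018 m².
T⁴ = P/(εσA) + T_w⁴ = 0.0904/(0.23·5.67×10⁻⁸·0.001018) + (251)⁴
    = 6.810×10⁹ + 3.969×10⁹ = 1.078×10¹⁰ K⁴.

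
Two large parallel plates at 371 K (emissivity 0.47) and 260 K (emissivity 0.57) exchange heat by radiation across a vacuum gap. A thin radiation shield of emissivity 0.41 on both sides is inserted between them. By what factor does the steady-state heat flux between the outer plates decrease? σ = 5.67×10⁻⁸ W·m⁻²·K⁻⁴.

Without shield: q₀ = σΔ(T⁴)/(1/ε₁+1/ε₂−1) with denominator 2.882.
With shield the two gaps are in series; the resistances add: (1/ε₁+1/ε_s−1)+(1/ε_s+1/ε₂−1) = 3.567+3.193 = 6.760.
Heat-flux ratio q₀/q = 6.760/2.882.

factor ≈ 2.35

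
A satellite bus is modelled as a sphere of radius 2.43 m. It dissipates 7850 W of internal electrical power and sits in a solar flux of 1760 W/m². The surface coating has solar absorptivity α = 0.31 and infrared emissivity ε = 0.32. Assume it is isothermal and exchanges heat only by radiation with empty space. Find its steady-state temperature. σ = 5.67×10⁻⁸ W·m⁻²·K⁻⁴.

T ≈ 340 K

At steady state, absorbed solar power + internal power = radiated power.
Absorbed: α·S·A_cross = 0.31·1760·18.55 = 10120 W (cross-section πr²).
Total input = 10120 + 7850 = 17970 W.
Radiated: εσ·A_surf·T⁴ with A_surf = 4πr² = 74.20 m².
T⁴ = 17970/(0.32·5.67×10⁻⁸·74.20) = 1.335×10¹⁰ K⁴.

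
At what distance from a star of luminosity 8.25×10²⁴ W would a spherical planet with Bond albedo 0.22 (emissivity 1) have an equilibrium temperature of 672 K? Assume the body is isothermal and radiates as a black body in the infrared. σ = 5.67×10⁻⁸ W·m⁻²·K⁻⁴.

For an isothermal black-emitting sphere, (1−a)S·πr² = σ·4πr²·T⁴ ⇒ S = 4σT⁴/(1−a).
S = 4·5.67×10⁻⁸·(672)⁴/0.780 = 59300 W/m².
Flux falls as S = L/(4πd²), so d = √(L/(4πS)) = √(8.25×10²⁴/(4π·59300)).

d ≈ 3.33×10⁹ m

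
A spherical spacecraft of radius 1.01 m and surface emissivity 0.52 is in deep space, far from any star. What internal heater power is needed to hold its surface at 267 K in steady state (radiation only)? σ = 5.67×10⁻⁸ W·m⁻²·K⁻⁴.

P ≈ 1920 W

P = εσ·4πr²·T⁴.
4πr² = 12.82 m²; T⁴ = 5.082×10⁹ K⁴.
P = 0.52·5.67×10⁻⁸·12.82·5.082×10⁹.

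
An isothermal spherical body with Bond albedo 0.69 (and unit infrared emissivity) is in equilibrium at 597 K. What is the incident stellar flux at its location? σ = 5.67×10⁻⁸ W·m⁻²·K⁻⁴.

S ≈ 92900 W/m²

(1−a)S·πr² = σ·4πr²·T⁴ ⇒ S = 4σT⁴/(1−a).
S = 4·5.67×10⁻⁸·1.270×10¹¹/0.310.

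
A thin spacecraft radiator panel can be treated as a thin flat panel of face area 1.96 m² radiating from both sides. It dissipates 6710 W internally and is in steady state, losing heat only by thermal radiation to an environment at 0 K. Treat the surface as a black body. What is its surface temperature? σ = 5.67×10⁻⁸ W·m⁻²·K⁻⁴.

T ≈ 417 K

Steady state: internal power = radiated power, P = εσA T⁴.
Radiating area A = 2·1.96 = 3.920 m².
T⁴ = P/(εσA) = 6710/(1.0·5.67×10⁻⁸·3.920) = 3.019×10¹⁰ K⁴.
T = (3.019×10¹⁰)^(1/4).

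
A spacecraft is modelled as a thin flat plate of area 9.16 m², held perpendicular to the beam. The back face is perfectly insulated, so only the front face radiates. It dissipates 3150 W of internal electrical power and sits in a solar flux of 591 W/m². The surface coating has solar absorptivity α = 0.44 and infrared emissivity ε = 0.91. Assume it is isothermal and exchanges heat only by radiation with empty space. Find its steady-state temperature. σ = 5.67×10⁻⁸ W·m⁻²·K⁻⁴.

T ≈ 329 K

At steady state, absorbed solar power + internal power = radiated power.
Absorbed: α·S·A_cross = 0.44·591·9.160 = 2382 W (cross-section A).
Total input = 2382 + 3150 = 5532 W.
Radiated: εσ·A_surf·T⁴ with A_surf = A = 9.160 m².
T⁴ = 5532/(0.91·5.67×10⁻⁸·9.160) = 1.170×10¹⁰ K⁴.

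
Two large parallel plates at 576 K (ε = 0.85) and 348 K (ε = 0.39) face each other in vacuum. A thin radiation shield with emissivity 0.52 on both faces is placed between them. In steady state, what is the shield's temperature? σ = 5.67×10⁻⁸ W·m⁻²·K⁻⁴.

T_s ≈ 522 K

In steady state the net flux on the hot side equals that on the cold side.
σ(T₁⁴−T_s⁴)/D₁ = σ(T_s⁴−T₂⁴)/D₂, with D₁ = 1/ε₁+1/ε_s−1 = 2.100, D₂ = 1/ε_s+1/ε₂−1 = 3.487.
Solve for T_s⁴: T_s⁴ = (D₂·T₁⁴ + D₁·T₂⁴)/(D₁+D₂) = 7.422×10¹⁰ K⁴.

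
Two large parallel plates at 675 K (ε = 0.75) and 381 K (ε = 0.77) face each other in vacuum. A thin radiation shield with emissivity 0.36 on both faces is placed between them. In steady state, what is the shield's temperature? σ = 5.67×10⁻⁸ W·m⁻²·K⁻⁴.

In steady state the net flux on the hot side equals that on the cold side.
σ(T₁⁴−T_s⁴)/D₁ = σ(T_s⁴−T₂⁴)/D₂, with D₁ = 1/ε₁+1/ε_s−1 = 3.111, D₂ = 1/ε_s+1/ε₂−1 = 3.076.
Solve for T_s⁴: T_s⁴ = (D₂·T₁⁴ + D₁·T₂⁴)/(D₁+D₂) = 1.138×10¹¹ K⁴.

T_s ≈ 581 K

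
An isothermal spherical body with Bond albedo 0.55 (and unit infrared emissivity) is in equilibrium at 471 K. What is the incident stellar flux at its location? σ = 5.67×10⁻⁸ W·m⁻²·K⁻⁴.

(1−a)S·πr² = σ·4πr²·T⁴ ⇒ S = 4σT⁴/(1−a).
S = 4·5.67×10⁻⁸·4.921×10¹⁰/0.450.

S ≈ 24800 W/m²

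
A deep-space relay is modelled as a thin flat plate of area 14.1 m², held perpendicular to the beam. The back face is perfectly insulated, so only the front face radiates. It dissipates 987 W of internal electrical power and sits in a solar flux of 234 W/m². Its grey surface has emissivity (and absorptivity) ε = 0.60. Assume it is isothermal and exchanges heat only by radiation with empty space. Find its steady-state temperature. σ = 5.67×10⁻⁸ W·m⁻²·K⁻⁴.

At steady state, absorbed solar power + internal power = radiated power.
Absorbed: α·S·A_cross = 0.60·234·14.10 = 1980 W (cross-section A).
Total input = 1980 + 987 = 2967 W.
Radiated: εσ·A_surf·T⁴ with A_surf = A = 14.10 m².
T⁴ = 2967/(0.60·5.67×10⁻⁸·14.10) = 6.185×10⁹ K⁴.

T ≈ 280 K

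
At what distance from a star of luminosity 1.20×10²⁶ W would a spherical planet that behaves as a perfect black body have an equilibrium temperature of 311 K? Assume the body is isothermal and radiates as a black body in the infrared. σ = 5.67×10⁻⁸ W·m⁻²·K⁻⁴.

For an isothermal black-emitting sphere, (1−a)S·πr² = σ·4πr²·T⁴ ⇒ S = 4σT⁴/(1−a).
S = 4·5.67×10⁻⁸·(311)⁴/1.00 = 2122 W/m².
Flux falls as S = L/(4πd²), so d = √(L/(4πS)) = √(1.20×10²⁶/(4π·2122)).

d ≈ 6.71×10¹⁰ m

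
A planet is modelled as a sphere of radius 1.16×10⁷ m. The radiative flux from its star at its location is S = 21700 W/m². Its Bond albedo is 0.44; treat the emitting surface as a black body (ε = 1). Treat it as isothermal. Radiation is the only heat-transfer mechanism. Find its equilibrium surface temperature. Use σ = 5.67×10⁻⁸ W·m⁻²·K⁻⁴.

T ≈ 481 K

At equilibrium, absorbed power = emitted power.
Absorbing cross-section = πr² = 4.227×10¹⁴ m²; emitting surface = 4πr² = 1.691×10¹⁵ m² (ratio 4).
(1−a)S·A_cross = εσ·A_surf·T⁴  ⇒  T⁴ = (1−a)S/(4σ).
T⁴ = 0.560·21700/(4·5.67×10⁻⁸) = 5.358×10¹⁰ K⁴.
T = (5.358×10¹⁰)^(1/4).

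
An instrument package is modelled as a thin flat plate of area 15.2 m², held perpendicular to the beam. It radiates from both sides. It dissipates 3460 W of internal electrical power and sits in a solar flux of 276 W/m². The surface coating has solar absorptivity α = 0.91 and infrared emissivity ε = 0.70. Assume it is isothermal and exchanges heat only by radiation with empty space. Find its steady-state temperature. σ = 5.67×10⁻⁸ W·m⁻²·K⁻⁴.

T ≈ 279 K

At steady state, absorbed solar power + internal power = radiated power.
Absorbed: α·S·A_cross = 0.91·276·15.20 = 3818 W (cross-section A).
Total input = 3818 + 3460 = 7278 W.
Radiated: εσ·A_surf·T⁴ with A_surf = 2A = 30.40 m².
T⁴ = 7278/(0.70·5.67×10⁻⁸·30.40) = 6.032×10⁹ K⁴.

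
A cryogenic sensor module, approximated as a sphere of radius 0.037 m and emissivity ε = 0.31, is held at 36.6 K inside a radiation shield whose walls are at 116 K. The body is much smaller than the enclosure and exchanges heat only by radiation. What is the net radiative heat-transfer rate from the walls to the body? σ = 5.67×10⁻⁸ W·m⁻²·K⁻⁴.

P_net ≈ 0.0542 W

For a small grey body in a large enclosure: P_net = εσA(T_body⁴ − T_wall⁴).
A = 4πr² = 0.01720 m²; T_body⁴ − T_wall⁴ = 1.794×10⁶ − 1.811×10⁸ = -1.793×10⁸ K⁴.
|P_net| = 0.31·5.67×10⁻⁸·0.01720·1.793×10⁸.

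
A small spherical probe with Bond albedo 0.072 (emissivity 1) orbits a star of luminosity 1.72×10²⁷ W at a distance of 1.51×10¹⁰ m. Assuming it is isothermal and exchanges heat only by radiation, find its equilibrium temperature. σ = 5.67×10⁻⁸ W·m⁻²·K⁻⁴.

T ≈ 1250 K

First find the stellar flux at distance d: S = L/(4πd²) = 1.72×10²⁷/(4π·(1.51×10¹⁰)²) = 6.003×10⁵ W/m².
For an isothermal sphere, absorbed (1−a)S·πr² = emitted σ·4πr²·T⁴, so T⁴ = (1−a)S/(4σ).
T⁴ = 0.928·6.003×10⁵/(4·5.67×10⁻⁸) = 2.456×10¹² K⁴.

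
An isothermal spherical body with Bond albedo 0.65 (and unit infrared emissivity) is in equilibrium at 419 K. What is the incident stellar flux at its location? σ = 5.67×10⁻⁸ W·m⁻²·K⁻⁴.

(1−a)S·πr² = σ·4πr²·T⁴ ⇒ S = 4σT⁴/(1−a).
S = 4·5.67×10⁻⁸·3.082×10¹⁰/0.350.

S ≈ 20000 W/m²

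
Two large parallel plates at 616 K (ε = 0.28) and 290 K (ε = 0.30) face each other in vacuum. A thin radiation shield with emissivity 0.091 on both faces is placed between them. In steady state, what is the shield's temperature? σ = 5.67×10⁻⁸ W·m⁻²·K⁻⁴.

T_s ≈ 523 K

In steady state the net flux on the hot side equals that on the cold side.
σ(T₁⁴−T_s⁴)/D₁ = σ(T_s⁴−T₂⁴)/D₂, with D₁ = 1/ε₁+1/ε_s−1 = 13.56, D₂ = 1/ε_s+1/ε₂−1 = 13.32.
Solve for T_s⁴: T_s⁴ = (D₂·T₁⁴ + D₁·T₂⁴)/(D₁+D₂) = 7.492×10¹⁰ K⁴.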